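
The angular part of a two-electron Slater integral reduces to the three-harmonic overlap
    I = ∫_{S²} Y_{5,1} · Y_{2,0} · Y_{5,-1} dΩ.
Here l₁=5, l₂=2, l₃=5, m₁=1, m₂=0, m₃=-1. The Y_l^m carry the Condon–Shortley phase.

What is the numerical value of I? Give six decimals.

-0.145565

Rules hold: Σm=0, L=12 even, 3≤5≤7.
N = 11·5·11 = 605
Δ = 2!·8!·2!/13! = 1/38610
Racah Σ t=0..2: t=0:+1/2880 t=1:−1/576 t=2:+1/2880 = -1/960
⇒ 3j(5 2 5; 0 0 0)² = 10/429, sgn +1
Racah Σ t=0..2: t=0:+1/2304 t=1:−1/720 t=2:+1/5760 = -1/1280
⇒ 3j(5 2 5; 1 0 -1)² = 27/1430, sgn -1
4πI² = N·(3j₀)²·(3jₘ)² = 45/169
I = -1·√(0.266272/4π) = -0.14556534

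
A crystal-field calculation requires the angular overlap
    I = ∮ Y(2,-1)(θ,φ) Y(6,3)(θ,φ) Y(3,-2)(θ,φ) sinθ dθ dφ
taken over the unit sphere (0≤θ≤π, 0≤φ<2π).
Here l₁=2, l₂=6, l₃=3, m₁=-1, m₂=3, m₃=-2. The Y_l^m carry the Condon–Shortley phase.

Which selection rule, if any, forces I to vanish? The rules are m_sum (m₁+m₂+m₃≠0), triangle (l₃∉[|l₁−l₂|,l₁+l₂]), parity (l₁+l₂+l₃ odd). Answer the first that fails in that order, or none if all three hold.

Σmᵢ = 0  ✓
l₃∈[|l₁−l₂|,l₁+l₂]=[4,8], have l₃=3  ✗
Σlᵢ = 11 ⇒ odd

triangle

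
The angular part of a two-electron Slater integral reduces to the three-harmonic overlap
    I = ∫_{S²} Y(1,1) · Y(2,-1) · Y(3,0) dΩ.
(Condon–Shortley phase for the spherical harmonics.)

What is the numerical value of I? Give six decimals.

0.143048

Rules hold: Σm=0, L=6 even, 1≤3≤3.
N = 3·5·7 = 105
Δ = 0!·2!·4!/7! = 1/105
Racah Σ t=0..0: t=0:+1/4 = 1/4
⇒ 3j(1 2 3; 0 0 0)² = 3/35, sgn -1
Racah Σ t=0..0: t=0:+1/12 = 1/12
⇒ 3j(1 2 3; 1 -1 0)² = 1/35, sgn -1
4πI² = N·(3j₀)²·(3jₘ)² = 9/35
I = +1·√(0.257143/4π) = 0.14304817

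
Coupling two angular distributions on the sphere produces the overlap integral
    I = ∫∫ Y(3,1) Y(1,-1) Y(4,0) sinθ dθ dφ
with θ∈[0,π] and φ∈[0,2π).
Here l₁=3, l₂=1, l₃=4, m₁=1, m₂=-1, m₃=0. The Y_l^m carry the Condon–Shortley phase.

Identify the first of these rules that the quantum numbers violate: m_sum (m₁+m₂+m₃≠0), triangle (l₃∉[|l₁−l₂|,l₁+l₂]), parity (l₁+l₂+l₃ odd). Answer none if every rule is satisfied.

none

Σmᵢ = 0  ✓
l₃∈[|l₁−l₂|,l₁+l₂]=[2,4], have l₃=4  ✓
Σlᵢ = 8 ⇒ even  ✓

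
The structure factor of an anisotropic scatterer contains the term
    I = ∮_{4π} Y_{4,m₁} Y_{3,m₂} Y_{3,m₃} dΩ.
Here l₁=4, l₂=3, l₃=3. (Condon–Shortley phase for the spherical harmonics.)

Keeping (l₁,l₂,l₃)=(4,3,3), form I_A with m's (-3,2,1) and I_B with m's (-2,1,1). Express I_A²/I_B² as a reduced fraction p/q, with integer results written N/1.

Same 4,3,3: normalisation and zero-m 3j drop out of the ratio.
A: Δ: 4! 4! 2! / 11! → 1/34650; sum: t=3:−1/288 t=4:+1/144 = 1/288; 3j²(4 3 3; -3 2 1) = Δ·Π!·Σ² = 1/99  (sign +1)
B: Δ: 4! 4! 2! / 11! → 1/34650; sum: t=2:+1/192 t=3:−1/36 t=4:+1/192 = -5/288; 3j²(4 3 3; -2 1 1) = Δ·Π!·Σ² = 20/693  (sign -1)
I_A²/I_B² = (1/99)/(20/693) = 7/20

7/20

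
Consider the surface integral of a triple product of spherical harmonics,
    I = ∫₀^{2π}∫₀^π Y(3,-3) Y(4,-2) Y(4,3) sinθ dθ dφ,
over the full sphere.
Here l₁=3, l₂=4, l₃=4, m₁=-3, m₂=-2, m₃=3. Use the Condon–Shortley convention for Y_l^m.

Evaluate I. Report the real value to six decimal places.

0.000000

m-sum = -3 − 2 + 3 = -2 ≠ 0 ⇒ I = 0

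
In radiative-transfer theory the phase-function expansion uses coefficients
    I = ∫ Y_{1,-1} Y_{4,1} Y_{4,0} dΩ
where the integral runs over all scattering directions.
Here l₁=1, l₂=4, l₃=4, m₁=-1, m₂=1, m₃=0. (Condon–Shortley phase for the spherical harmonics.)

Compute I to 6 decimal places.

L=9 odd ⇒ parity kills the (l;000) factor ⇒ I = 0

0.000000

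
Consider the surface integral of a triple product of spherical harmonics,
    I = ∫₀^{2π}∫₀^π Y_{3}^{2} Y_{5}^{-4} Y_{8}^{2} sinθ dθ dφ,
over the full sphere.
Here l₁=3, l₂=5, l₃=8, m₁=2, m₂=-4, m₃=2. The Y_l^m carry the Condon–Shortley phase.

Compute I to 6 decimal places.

m-sum 0 ✓  L=16 even ✓  2≤8≤8 ✓
Π(2lᵢ+1) = 7×11×17 = 1309
triangle coeff Δ(3,5,8) = 1/136136
Σ_t [0,0]: t=0:+1/518400 = 1/518400
(3j)²=56/2431 [(3 5 8; 0 0 0)], sign=+1
Σ_t [0,0]: t=0:+1/43545600 = 1/43545600
(3j)²=15/34034 [(3 5 8; 2 -4 2)], sign=+1
⇒ 4πI² = 420/31603
I = (+1)√(420/31603/(4π)) = 0.03252038

0.032520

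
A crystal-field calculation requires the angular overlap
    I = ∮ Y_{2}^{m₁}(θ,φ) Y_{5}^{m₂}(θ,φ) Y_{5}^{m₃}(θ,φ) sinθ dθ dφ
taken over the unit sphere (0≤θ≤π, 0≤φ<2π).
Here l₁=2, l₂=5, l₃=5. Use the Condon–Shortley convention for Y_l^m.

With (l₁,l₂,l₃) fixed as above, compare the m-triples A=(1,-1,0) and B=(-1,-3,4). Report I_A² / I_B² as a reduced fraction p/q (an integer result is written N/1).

Same 2,5,5: normalisation and zero-m 3j drop out of the ratio.
A: Δ: 2! 2! 8! / 13! → 1/38610; sum: t=0:+1/1152 t=1:−1/1440 = 1/5760; 3j²(2 5 5; 1 -1 0) = Δ·Π!·Σ² = 1/858  (sign -1)
B: Δ: 2! 2! 8! / 13! → 1/38610; sum: t=1:−1/10080 t=2:+1/80640 = -1/11520; 3j²(2 5 5; -1 -3 4) = Δ·Π!·Σ² = 49/1430  (sign +1)
I_A²/I_B² = (1/858)/(49/1430) = 5/147

5/147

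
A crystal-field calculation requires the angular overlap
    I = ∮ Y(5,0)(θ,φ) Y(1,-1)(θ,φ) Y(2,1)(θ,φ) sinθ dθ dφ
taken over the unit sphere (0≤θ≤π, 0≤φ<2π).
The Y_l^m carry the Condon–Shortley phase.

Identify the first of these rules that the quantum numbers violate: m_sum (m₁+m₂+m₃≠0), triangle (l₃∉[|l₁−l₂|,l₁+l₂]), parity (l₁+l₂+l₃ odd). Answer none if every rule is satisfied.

triangle

azimuthal sum: 0 − 1 + 1 = 0  ✓
4 ≤ 2 ≤ 6 (triangle on l)  ✗
L = 5 + 1 + 2 = 8 (even)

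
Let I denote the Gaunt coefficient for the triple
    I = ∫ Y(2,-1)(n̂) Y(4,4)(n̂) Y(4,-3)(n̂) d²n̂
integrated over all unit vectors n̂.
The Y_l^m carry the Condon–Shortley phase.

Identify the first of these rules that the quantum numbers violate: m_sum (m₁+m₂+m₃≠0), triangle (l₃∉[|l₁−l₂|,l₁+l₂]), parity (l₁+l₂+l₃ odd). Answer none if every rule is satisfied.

Σmᵢ = 0  ✓
l₃∈[|l₁−l₂|,l₁+l₂]=[2,6], have l₃=4  ✓
Σlᵢ = 10 ⇒ even  ✓

none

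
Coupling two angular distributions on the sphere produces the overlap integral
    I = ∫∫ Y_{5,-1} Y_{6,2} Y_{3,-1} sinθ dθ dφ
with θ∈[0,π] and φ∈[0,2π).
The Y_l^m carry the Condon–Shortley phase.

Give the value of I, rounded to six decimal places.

0.134828

m-sum 0 ✓  L=14 even ✓  1≤3≤11 ✓
Π(2lᵢ+1) = 11×13×7 = 1001
triangle coeff Δ(5,6,3) = 1/675675
Σ_t [3,5]: t=3:−1/8640 t=4:+1/2304 t=5:−1/8640 = 7/34560
(3j)²=7/429 [(5 6 3; 0 0 0)], sign=-1
Σ_t [4,6]: t=4:+1/27648 t=5:−1/4320 t=6:+1/11520 = -1/9216
(3j)²=2/143 [(5 6 3; -1 2 -1)], sign=-1
⇒ 4πI² = 98/429
I = (+1)√(98/429/(4π)) = 0.13482780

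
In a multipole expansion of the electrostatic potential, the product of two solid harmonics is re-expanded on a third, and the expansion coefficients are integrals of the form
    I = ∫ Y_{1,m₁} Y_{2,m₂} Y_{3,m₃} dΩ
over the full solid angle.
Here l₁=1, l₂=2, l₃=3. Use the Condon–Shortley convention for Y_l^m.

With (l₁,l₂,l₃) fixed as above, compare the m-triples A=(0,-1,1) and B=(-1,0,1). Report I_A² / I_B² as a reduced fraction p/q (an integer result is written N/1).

4/3

Shared (l₁,l₂,l₃)=(1,2,3): N and (l;000)² cancel in I_A²/I_B².
A: Δ = 0!·2!·4!/7! = 1/105; Racah Σ t=0..0: t=0:+1/6 = 1/6; ⇒ 3j(1 2 3; 0 -1 1)² = 8/105, sgn +1
B: Δ = 0!·2!·4!/7! = 1/105; Racah Σ t=0..0: t=0:+1/8 = 1/8; ⇒ 3j(1 2 3; -1 0 1)² = 2/35, sgn +1
I_A²/I_B² = (8/105)/(2/35) = 4/3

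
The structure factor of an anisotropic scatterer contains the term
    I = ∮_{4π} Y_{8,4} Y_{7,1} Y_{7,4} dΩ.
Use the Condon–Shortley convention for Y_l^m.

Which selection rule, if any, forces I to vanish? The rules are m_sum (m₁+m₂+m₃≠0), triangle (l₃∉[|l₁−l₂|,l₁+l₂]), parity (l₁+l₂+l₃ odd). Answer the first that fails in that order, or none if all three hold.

m₁+m₂+m₃ = 4 + 1 + 4 = 9  ✗
triangle: |8−7|=1 ≤ l₃=7 ≤ 8+7=15
parity: l₁+l₂+l₃ = 22 is even

m_sum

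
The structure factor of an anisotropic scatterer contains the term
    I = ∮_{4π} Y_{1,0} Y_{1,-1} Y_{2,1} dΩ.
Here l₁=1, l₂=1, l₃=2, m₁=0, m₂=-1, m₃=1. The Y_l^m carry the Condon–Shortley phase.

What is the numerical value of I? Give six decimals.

Rules hold: Σm=0, L=4 even, 0≤2≤2.
N = 3·3·5 = 45
Δ = 0!·2!·2!/5! = 1/30
Racah Σ t=0..0: t=0:+1/1 = 1/1
⇒ 3j(1 1 2; 0 0 0)² = 2/15, sgn +1
Racah Σ t=0..0: t=0:+1/2 = 1/2
⇒ 3j(1 1 2; 0 -1 1)² = 1/10, sgn -1
4πI² = N·(3j₀)²·(3jₘ)² = 3/5
I = -1·√(0.6/4π) = -0.21850969

-0.218510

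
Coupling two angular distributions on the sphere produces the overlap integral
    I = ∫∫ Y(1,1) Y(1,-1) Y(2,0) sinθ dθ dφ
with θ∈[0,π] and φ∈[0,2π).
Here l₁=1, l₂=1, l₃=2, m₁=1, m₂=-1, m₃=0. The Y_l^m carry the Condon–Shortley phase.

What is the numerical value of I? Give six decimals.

m-sum 0 ✓  L=4 even ✓  0≤2≤2 ✓
Π(2lᵢ+1) = 3×3×5 = 45
triangle coeff Δ(1,1,2) = 1/30
Σ_t [0,0]: t=0:+1/1 = 1/1
(3j)²=2/15 [(1 1 2; 0 0 0)], sign=+1
Σ_t [0,0]: t=0:+1/4 = 1/4
(3j)²=1/30 [(1 1 2; 1 -1 0)], sign=+1
⇒ 4πI² = 1/5
I = (+1)√(1/5/(4π)) = 0.12615663

0.126157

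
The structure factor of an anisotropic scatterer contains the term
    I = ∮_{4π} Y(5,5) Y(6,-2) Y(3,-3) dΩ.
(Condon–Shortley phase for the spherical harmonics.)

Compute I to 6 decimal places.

-0.036034

m-sum 0 ✓  L=14 even ✓  1≤3≤11 ✓
Π(2lᵢ+1) = 11×13×7 = 1001
triangle coeff Δ(5,6,3) = 1/675675
Σ_t [3,5]: t=3:−1/8640 t=4:+1/2304 t=5:−1/8640 = 7/34560
(3j)²=7/429 [(5 6 3; 0 0 0)], sign=-1
Σ_t [0,0]: t=0:+1/1935360 = 1/1935360
(3j)²=1/1001 [(5 6 3; 5 -2 -3)], sign=+1
⇒ 4πI² = 7/429
I = (-1)√(7/429/(4π)) = -0.03603425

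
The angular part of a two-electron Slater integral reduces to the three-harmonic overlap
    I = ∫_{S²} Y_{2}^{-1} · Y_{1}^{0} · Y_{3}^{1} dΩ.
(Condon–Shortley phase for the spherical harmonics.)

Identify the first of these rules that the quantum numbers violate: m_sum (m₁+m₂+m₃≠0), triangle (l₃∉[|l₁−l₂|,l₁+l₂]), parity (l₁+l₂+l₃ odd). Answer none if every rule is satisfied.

none

Σmᵢ = 0  ✓
l₃∈[|l₁−l₂|,l₁+l₂]=[1,3], have l₃=3  ✓
Σlᵢ = 6 ⇒ even  ✓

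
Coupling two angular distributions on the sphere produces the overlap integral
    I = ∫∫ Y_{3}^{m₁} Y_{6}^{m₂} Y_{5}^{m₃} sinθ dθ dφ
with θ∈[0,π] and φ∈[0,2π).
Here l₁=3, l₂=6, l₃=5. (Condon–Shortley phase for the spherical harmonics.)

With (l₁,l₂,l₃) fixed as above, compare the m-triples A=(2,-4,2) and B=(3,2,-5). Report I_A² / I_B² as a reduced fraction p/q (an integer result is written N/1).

6/1

Shared (l₁,l₂,l₃)=(3,6,5): N and (l;000)² cancel in I_A²/I_B².
A: Δ = 4!·2!·8!/15! = 1/675675; Racah Σ t=0..1: t=0:+1/34560 t=1:−1/60480 = 1/80640; ⇒ 3j(3 6 5; 2 -4 2)² = 6/1001, sgn -1
B: Δ = 4!·2!·8!/15! = 1/675675; Racah Σ t=0..0: t=0:+1/1935360 = 1/1935360; ⇒ 3j(3 6 5; 3 2 -5)² = 1/1001, sgn +1
I_A²/I_B² = (6/1001)/(1/1001) = 6/1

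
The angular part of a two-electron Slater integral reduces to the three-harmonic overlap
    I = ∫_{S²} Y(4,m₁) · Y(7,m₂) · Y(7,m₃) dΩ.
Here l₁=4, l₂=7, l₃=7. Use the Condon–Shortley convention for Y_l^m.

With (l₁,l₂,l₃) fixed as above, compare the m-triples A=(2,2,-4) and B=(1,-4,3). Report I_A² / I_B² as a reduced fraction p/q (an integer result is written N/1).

Same 4,7,7: normalisation and zero-m 3j drop out of the ratio.
A: Δ: 4! 4! 10! / 19! → 1/58198140; sum: t=0:+1/34836480 t=1:−1/2903040 t=2:+1/2903040 = 1/34836480; 3j²(4 7 7; 2 2 -4) = Δ·Π!·Σ² = 25/117572  (sign -1)
B: Δ: 4! 4! 10! / 19! → 1/58198140; sum: t=0:+1/4354560 t=1:−1/1935360 t=2:+1/8709120 t=3:−1/522547200 = -13/74649600; 3j²(4 7 7; 1 -4 3) = Δ·Π!·Σ² = 91/11628  (sign -1)
I_A²/I_B² = (25/117572)/(91/11628) = 225/8281

225/8281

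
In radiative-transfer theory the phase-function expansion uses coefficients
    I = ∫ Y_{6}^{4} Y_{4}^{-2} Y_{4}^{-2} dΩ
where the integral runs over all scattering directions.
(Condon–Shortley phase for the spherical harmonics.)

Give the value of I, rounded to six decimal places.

Checks pass: Σm=0; 14 even; l₃=4∈[2,10].
(2·6+1)(2·4+1)(2·4+1) = 1053
Δ: 6! 6! 2! / 15! → 1/1261260
sum: t=2:+1/4608 t=3:−1/1296 t=4:+1/4608 = -7/20736
3j²(6 4 4; 0 0 0) = Δ·Π!·Σ² = 20/1287  (sign -1)
sum: t=0:+1/69120 t=1:−1/14400 t=2:+1/69120 = -7/172800
3j²(6 4 4; 4 -2 -2) = Δ·Π!·Σ² = 14/715  (sign -1)
combine: 4πI² = 1053·20/1287·14/715 = 504/1573
take √, sign +1: I = 0.15967833

0.159678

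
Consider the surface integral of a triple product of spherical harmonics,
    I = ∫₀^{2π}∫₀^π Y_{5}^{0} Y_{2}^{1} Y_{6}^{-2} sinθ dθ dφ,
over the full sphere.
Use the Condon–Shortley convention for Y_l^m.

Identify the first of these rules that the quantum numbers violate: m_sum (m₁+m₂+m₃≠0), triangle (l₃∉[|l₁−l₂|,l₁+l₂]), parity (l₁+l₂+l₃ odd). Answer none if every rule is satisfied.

m₁+m₂+m₃ = 0 + 1 − 2 = -1  ✗
triangle: |5−2|=3 ≤ l₃=6 ≤ 5+2=7
parity: l₁+l₂+l₃ = 13 is odd

m_sum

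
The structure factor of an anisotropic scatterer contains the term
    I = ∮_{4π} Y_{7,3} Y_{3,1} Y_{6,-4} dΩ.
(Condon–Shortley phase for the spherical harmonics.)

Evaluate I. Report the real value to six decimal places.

Checks pass: Σm=0; 16 even; l₃=6∈[4,10].
(2·7+1)(2·3+1)(2·6+1) = 1365
Δ: 4! 10! 2! / 17! → 1/2042040
sum: t=1:−1/207360 t=2:+1/57600 t=3:−1/207360 = 1/129600
3j²(7 3 6; 0 0 0) = Δ·Π!·Σ² = 168/12155  (sign +1)
sum: t=2:+1/645120 t=3:−1/2177280 t=4:+1/174182400 = 191/174182400
3j²(7 3 6; 3 1 -4) = Δ·Π!·Σ² = 36481/2042040  (sign +1)
combine: 4πI² = 1365·168/12155·36481/2042040 = 766101/2272985
take √, sign +1: I = 0.16377205

0.163772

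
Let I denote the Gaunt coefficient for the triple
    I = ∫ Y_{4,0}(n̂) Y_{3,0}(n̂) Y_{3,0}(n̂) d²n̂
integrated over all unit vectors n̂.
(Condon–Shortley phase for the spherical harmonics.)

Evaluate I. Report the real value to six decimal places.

Rules hold: Σm=0, L=10 even, 1≤3≤7.
N = 9·7·7 = 441
Δ = 4!·4!·2!/11! = 1/34650
Racah Σ t=1..3: t=1:−1/72 t=2:+1/16 t=3:−1/72 = 5/144
⇒ 3j(4 3 3; 0 0 0)² = 2/77, sgn -1
(m-triple is (0,0,0) — same symbol as above.)
4πI² = N·(3j₀)²·(3jₘ)² = 36/121
I = +1·√(0.297521/4π) = 0.15386989

0.153870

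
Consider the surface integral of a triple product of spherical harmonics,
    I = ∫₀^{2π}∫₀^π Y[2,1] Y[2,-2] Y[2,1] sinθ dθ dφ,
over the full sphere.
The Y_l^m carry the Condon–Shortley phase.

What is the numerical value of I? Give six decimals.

Checks pass: Σm=0; 6 even; l₃=2∈[0,4].
(2·2+1)(2·2+1)(2·2+1) = 125
Δ: 2! 2! 2! / 7! → 1/630
sum: t=0:+1/8 t=1:−1/1 t=2:+1/8 = -3/4
3j²(2 2 2; 0 0 0) = Δ·Π!·Σ² = 2/35  (sign -1)
sum: t=0:+1/4 = 1/4
3j²(2 2 2; 1 -2 1) = Δ·Π!·Σ² = 3/35  (sign -1)
combine: 4πI² = 125·2/35·3/35 = 30/49
take √, sign +1: I = 0.22072812

0.220728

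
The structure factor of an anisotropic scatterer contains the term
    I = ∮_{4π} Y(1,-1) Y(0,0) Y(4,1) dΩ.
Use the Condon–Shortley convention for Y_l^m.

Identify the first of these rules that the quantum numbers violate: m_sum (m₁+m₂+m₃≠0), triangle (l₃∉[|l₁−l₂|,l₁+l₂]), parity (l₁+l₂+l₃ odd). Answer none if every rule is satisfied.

triangle

m₁+m₂+m₃ = -1 + 0 + 1 = 0  ✓
triangle: |1−0|=1 ≤ l₃=4 ≤ 1+0=1  ✗
parity: l₁+l₂+l₃ = 5 is odd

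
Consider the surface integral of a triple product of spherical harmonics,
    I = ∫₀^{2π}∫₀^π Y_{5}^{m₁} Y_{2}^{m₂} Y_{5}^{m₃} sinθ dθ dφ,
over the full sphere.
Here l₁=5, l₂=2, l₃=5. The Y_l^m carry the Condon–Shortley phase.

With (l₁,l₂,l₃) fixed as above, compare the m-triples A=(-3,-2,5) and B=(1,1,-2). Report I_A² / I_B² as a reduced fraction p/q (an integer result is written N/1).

5/7

Shared (l₁,l₂,l₃)=(5,2,5): N and (l;000)² cancel in I_A²/I_B².
A: Δ = 2!·8!·2!/13! = 1/38610; Racah Σ t=0..0: t=0:+1/161280 = 1/161280; ⇒ 3j(5 2 5; -3 -2 5)² = 1/143, sgn +1
B: Δ = 2!·8!·2!/13! = 1/38610; Racah Σ t=1..2: t=1:−1/1440 t=2:+1/2880 = -1/2880; ⇒ 3j(5 2 5; 1 1 -2)² = 7/715, sgn +1
I_A²/I_B² = (1/143)/(7/715) = 5/7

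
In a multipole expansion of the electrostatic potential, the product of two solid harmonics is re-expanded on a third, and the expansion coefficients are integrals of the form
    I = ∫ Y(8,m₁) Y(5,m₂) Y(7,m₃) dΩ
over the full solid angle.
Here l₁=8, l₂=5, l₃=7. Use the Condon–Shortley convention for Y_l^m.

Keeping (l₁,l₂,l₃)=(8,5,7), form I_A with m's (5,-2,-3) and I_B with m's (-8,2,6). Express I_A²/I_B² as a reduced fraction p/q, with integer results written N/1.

Shared (l₁,l₂,l₃)=(8,5,7): N and (l;000)² cancel in I_A²/I_B².
A: Δ = 6!·10!·4!/21! = 1/814773960; Racah Σ t=0..3: t=0:+1/130636800 t=1:−1/38707200 t=2:+1/104509440 t=3:−1/3135283200 = -1/111974400; ⇒ 3j(8 5 7; 5 -2 -3)² = 28/2907, sgn -1
B: Δ = 6!·10!·4!/21! = 1/814773960; Racah Σ t=6..6: t=6:+1/15676416000 = 1/15676416000; ⇒ 3j(8 5 7; -8 2 6)² = 286/14535, sgn -1
I_A²/I_B² = (28/2907)/(286/14535) = 70/143

70/143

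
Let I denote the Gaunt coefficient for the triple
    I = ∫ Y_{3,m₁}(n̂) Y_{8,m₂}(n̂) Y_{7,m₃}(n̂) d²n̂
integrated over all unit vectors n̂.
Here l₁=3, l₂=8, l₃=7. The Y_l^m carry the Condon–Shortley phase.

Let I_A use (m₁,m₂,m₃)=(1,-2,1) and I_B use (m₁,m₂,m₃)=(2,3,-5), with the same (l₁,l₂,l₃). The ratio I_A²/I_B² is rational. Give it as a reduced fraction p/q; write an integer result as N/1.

1369/2000

l's match ⇒ only the (l;m) 3-j factors differ between A and B.
A: triangle coeff Δ(3,8,7) = 1/5290740; Σ_t [0,2]: t=0:+1/24883200 t=1:−1/3628800 t=2:+1/7741440 = -37/348364800; (3j)²=1369/176358 [(3 8 7; 1 -2 1)], sign=-1
B: triangle coeff Δ(3,8,7) = 1/5290740; Σ_t [0,1]: t=0:+1/958003200 t=1:−1/87091200 = -1/95800320; (3j)²=1000/88179 [(3 8 7; 2 3 -5)], sign=-1
I_A²/I_B² = (1369/176358)/(1000/88179) = 1369/2000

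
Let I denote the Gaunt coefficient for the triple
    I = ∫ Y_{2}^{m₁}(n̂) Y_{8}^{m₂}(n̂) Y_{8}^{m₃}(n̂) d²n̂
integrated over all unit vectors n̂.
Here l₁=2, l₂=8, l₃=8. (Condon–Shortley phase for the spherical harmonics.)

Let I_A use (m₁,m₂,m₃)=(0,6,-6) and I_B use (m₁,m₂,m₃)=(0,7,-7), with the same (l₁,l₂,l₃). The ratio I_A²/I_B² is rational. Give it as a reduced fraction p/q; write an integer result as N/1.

Shared (l₁,l₂,l₃)=(2,8,8): N and (l;000)² cancel in I_A²/I_B².
A: Δ = 2!·2!·14!/19! = 1/348840; Racah Σ t=0..2: t=0:+1/348713164800 t=1:−1/6227020800 t=2:+1/3832012800 = 1/9686476800; ⇒ 3j(2 8 8; 0 6 -6)² = 6/1615, sgn +1
B: Δ = 2!·2!·14!/19! = 1/348840; Racah Σ t=1..2: t=1:−1/87178291200 t=2:+1/24908083200 = 1/34871316480; ⇒ 3j(2 8 8; 0 7 -7)² = 125/7752, sgn -1
I_A²/I_B² = (6/1615)/(125/7752) = 144/625

144/625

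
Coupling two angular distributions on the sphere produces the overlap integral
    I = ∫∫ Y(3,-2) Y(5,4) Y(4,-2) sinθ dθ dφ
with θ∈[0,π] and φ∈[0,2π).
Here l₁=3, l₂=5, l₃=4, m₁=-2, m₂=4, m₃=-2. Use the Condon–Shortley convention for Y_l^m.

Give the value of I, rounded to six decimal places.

0.143343

Rules hold: Σm=0, L=12 even, 2≤4≤8.
N = 7·11·9 = 693
Δ = 4!·2!·6!/13! = 1/180180
Racah Σ t=1..3: t=1:−1/576 t=2:+1/144 t=3:−1/576 = 1/288
⇒ 3j(3 5 4; 0 0 0)² = 20/1001, sgn +1
Racah Σ t=3..4: t=3:−1/8640 t=4:+1/2880 = 1/4320
⇒ 3j(3 5 4; -2 4 -2)² = 8/429, sgn +1
4πI² = N·(3j₀)²·(3jₘ)² = 480/1859
I = +1·√(0.258203/4π) = 0.14334284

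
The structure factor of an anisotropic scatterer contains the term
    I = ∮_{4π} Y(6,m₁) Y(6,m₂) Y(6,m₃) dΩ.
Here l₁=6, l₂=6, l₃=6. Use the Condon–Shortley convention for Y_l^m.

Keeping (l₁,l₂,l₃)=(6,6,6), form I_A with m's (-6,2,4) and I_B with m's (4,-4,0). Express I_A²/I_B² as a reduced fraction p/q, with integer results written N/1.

Shared (l₁,l₂,l₃)=(6,6,6): N and (l;000)² cancel in I_A²/I_B².
A: Δ = 6!·6!·6!/19! = 1/325909584; Racah Σ t=6..6: t=6:+1/24883200 = 1/24883200; ⇒ 3j(6 6 6; -6 2 4)² = 70/4199, sgn +1
B: Δ = 6!·6!·6!/19! = 1/325909584; Racah Σ t=0..2: t=0:+1/1658880 t=1:−1/1728000 t=2:+1/24883200 = 1/15552000; ⇒ 3j(6 6 6; 4 -4 0)² = 16/46189, sgn +1
I_A²/I_B² = (70/4199)/(16/46189) = 385/8

385/8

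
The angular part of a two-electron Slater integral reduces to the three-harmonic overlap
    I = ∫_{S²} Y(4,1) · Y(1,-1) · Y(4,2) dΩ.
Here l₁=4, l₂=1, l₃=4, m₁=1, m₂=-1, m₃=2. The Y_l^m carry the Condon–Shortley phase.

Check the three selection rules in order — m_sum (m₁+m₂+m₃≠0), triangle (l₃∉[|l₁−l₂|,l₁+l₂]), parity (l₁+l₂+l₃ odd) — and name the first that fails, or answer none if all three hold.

m_sum

azimuthal sum: 1 − 1 + 2 = 2  ✗
3 ≤ 4 ≤ 5 (triangle on l)
L = 4 + 1 + 4 = 9 (odd)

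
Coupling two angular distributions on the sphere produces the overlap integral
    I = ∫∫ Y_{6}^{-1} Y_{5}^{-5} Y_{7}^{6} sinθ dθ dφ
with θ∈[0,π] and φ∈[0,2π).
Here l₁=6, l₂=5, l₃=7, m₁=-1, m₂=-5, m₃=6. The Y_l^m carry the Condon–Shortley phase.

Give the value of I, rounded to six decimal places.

Rules hold: Σm=0, L=18 even, 1≤7≤11.
N = 13·11·15 = 2145
Δ = 4!·8!·6!/19! = 1/174594420
Racah Σ t=0..4: t=0:+1/4147200 t=1:−1/207360 t=2:+1/82944 t=3:−1/207360 t=4:+1/4147200 = 1/345600
⇒ 3j(6 5 7; 0 0 0)² = 420/46189, sgn -1
Racah Σ t=0..0: t=0:+1/87091200 = 1/87091200
⇒ 3j(6 5 7; -1 -5 6)² = 10/969, sgn -1
4πI² = N·(3j₀)²·(3jₘ)² = 21000/104329
I = +1·√(0.201286/4π) = 0.12656167

0.126562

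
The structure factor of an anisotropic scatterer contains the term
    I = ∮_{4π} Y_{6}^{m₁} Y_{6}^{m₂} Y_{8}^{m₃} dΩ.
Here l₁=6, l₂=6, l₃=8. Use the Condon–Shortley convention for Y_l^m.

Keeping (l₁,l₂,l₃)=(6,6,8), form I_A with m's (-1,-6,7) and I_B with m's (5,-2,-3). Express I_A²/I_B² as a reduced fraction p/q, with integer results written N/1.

65/56

Shared (l₁,l₂,l₃)=(6,6,8): N and (l;000)² cancel in I_A²/I_B².
A: Δ = 4!·8!·8!/21! = 1/1309458150; Racah Σ t=0..0: t=0:+1/4877107200 = 1/4877107200; ⇒ 3j(6 6 8; -1 -6 7)² = 55/4522, sgn -1
B: Δ = 4!·8!·8!/21! = 1/1309458150; Racah Σ t=0..1: t=0:+1/69672960 t=1:−1/174182400 = 1/116121600; ⇒ 3j(6 6 8; 5 -2 -3)² = 44/4199, sgn -1
I_A²/I_B² = (55/4522)/(44/4199) = 65/56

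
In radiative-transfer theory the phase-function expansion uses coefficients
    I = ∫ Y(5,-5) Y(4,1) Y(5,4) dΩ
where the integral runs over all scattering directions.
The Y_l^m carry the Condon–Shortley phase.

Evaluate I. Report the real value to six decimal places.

0.184127

Checks pass: Σm=0; 14 even; l₃=5∈[1,9].
(2·5+1)(2·4+1)(2·5+1) = 1089
Δ: 4! 6! 4! / 15! → 1/3153150
sum: t=0:+1/69120 t=1:−1/1728 t=2:+1/576 t=3:−1/1728 t=4:+1/69120 = 7/11520
3j²(5 4 5; 0 0 0) = Δ·Π!·Σ² = 2/143  (sign -1)
sum: t=4:+1/103680 = 1/103680
3j²(5 4 5; -5 1 4) = Δ·Π!·Σ² = 4/143  (sign -1)
combine: 4πI² = 1089·2/143·4/143 = 72/169
take √, sign +1: I = 0.18412721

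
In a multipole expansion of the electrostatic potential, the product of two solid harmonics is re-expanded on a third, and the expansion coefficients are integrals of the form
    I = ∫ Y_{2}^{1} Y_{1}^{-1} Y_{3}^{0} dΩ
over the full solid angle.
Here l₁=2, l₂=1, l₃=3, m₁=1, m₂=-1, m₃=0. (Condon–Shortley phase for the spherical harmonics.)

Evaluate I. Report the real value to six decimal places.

Checks pass: Σm=0; 6 even; l₃=3∈[1,3].
(2·2+1)(2·1+1)(2·3+1) = 105
Δ: 0! 4! 2! / 7! → 1/105
sum: t=0:+1/4 = 1/4
3j²(2 1 3; 0 0 0) = Δ·Π!·Σ² = 3/35  (sign -1)
sum: t=0:+1/12 = 1/12
3j²(2 1 3; 1 -1 0) = Δ·Π!·Σ² = 1/35  (sign -1)
combine: 4πI² = 105·3/35·1/35 = 9/35
take √, sign +1: I = 0.14304817

0.143048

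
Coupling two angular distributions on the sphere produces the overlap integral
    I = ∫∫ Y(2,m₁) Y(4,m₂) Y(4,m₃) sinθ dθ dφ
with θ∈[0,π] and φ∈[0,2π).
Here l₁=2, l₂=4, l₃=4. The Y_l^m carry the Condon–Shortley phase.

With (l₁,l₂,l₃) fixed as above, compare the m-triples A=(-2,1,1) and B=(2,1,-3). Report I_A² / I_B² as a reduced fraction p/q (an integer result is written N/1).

100/63

Shared (l₁,l₂,l₃)=(2,4,4): N and (l;000)² cancel in I_A²/I_B².
A: Δ = 2!·2!·6!/11! = 1/13860; Racah Σ t=2..2: t=2:+1/144 = 1/144; ⇒ 3j(2 4 4; -2 1 1)² = 10/231, sgn -1
B: Δ = 2!·2!·6!/11! = 1/13860; Racah Σ t=0..0: t=0:+1/480 = 1/480; ⇒ 3j(2 4 4; 2 1 -3)² = 3/110, sgn -1
I_A²/I_B² = (10/231)/(3/110) = 100/63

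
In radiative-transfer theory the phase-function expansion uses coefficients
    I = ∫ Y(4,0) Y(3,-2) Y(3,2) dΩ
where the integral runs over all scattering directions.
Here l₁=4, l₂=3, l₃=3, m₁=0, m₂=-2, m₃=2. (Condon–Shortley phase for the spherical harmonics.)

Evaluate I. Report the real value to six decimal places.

-0.179515

m-sum 0 ✓  L=10 even ✓  1≤3≤7 ✓
Π(2lᵢ+1) = 9×7×7 = 441
triangle coeff Δ(4,3,3) = 1/34650
Σ_t [1,3]: t=1:−1/72 t=2:+1/16 t=3:−1/72 = 5/144
(3j)²=2/77 [(4 3 3; 0 0 0)], sign=-1
Σ_t [0,1]: t=0:+1/576 t=1:−1/72 = -7/576
(3j)²=7/198 [(4 3 3; 0 -2 2)], sign=+1
⇒ 4πI² = 49/121
I = (-1)√(49/121/(4π)) = -0.17951487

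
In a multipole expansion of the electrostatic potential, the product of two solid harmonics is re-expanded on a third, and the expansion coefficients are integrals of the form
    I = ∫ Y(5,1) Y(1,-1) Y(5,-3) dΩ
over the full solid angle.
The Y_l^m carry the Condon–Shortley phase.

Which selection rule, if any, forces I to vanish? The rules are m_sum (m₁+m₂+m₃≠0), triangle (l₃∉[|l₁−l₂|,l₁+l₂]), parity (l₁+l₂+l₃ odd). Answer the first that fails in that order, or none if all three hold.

m_sum

azimuthal sum: 1 − 1 − 3 = -3  ✗
4 ≤ 5 ≤ 6 (triangle on l)
L = 5 + 1 + 5 = 11 (odd)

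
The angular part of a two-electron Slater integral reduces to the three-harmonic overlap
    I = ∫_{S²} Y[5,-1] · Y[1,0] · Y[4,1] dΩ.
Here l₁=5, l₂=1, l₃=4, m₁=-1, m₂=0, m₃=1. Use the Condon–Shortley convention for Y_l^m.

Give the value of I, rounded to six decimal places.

-0.240571

m-sum 0 ✓  L=10 even ✓  4≤4≤6 ✓
Π(2lᵢ+1) = 11×3×9 = 297
triangle coeff Δ(5,1,4) = 1/495
Σ_t [1,1]: t=1:−1/576 = -1/576
(3j)²=5/99 [(5 1 4; 0 0 0)], sign=-1
Σ_t [1,1]: t=1:−1/720 = -1/720
(3j)²=8/165 [(5 1 4; -1 0 1)], sign=+1
⇒ 4πI² = 8/11
I = (-1)√(8/11/(4π)) = -0.24057125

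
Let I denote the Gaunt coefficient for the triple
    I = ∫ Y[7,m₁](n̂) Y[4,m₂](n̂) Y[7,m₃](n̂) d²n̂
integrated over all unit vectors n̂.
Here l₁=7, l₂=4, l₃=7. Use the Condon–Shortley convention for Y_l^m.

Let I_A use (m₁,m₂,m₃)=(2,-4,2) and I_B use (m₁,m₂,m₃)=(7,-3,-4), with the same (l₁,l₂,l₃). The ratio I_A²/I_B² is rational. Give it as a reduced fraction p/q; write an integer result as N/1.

l's match ⇒ only the (l;m) 3-j factors differ between A and B.
A: triangle coeff Δ(7,4,7) = 1/58198140; Σ_t [0,0]: t=0:+1/8294400 = 1/8294400; (3j)²=882/46189 [(7 4 7; 2 -4 2)], sign=-1
B: triangle coeff Δ(7,4,7) = 1/58198140; Σ_t [0,0]: t=0:+1/522547200 = 1/522547200; (3j)²=77/11628 [(7 4 7; 7 -3 -4)], sign=-1
I_A²/I_B² = (882/46189)/(77/11628) = 4536/1573

4536/1573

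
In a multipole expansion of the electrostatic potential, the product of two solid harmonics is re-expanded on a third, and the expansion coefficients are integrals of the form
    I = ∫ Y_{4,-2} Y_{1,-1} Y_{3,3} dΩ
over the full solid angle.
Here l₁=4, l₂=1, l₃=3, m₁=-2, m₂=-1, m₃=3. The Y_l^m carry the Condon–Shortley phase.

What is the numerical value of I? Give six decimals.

Checks pass: Σm=0; 8 even; l₃=3∈[3,5].
(2·4+1)(2·1+1)(2·3+1) = 189
Δ: 2! 6! 0! / 9! → 1/252
sum: t=1:−1/36 = -1/36
3j²(4 1 3; 0 0 0) = Δ·Π!·Σ² = 4/63  (sign +1)
sum: t=0:+1/1440 = 1/1440
3j²(4 1 3; -2 -1 3) = Δ·Π!·Σ² = 1/252  (sign +1)
combine: 4πI² = 189·4/63·1/252 = 1/21
take √, sign +1: I = 0.06155813

0.061558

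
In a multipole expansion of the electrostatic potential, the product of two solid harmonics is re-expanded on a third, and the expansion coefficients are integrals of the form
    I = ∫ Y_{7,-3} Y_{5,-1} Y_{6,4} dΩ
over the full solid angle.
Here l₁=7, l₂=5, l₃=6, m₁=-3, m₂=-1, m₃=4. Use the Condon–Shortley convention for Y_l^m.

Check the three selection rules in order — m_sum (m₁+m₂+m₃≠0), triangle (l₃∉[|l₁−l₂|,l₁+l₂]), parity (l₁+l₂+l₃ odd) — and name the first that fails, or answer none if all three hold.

Σmᵢ = 0  ✓
l₃∈[|l₁−l₂|,l₁+l₂]=[2,12], have l₃=6  ✓
Σlᵢ = 18 ⇒ even  ✓

none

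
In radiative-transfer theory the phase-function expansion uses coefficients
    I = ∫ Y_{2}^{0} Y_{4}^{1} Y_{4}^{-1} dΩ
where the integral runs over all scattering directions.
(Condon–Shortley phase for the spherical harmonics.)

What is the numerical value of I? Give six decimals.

Rules hold: Σm=0, L=10 even, 2≤4≤6.
N = 5·9·9 = 405
Δ = 2!·2!·6!/11! = 1/13860
Racah Σ t=0..2: t=0:+1/192 t=1:−1/36 t=2:+1/192 = -5/288
⇒ 3j(2 4 4; 0 0 0)² = 20/693, sgn -1
Racah Σ t=0..2: t=0:+1/480 t=1:−1/48 t=2:+1/144 = -17/1440
⇒ 3j(2 4 4; 0 1 -1)² = 289/13860, sgn +1
4πI² = N·(3j₀)²·(3jₘ)² = 1445/5929
I = -1·√(0.243717/4π) = -0.13926381

-0.139264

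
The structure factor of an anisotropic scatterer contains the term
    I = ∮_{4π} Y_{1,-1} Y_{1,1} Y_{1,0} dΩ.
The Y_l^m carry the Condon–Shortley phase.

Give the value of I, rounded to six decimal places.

l₁+l₂+l₃=3 is odd: 3j(l;000)=0 ⇒ I=0

0.000000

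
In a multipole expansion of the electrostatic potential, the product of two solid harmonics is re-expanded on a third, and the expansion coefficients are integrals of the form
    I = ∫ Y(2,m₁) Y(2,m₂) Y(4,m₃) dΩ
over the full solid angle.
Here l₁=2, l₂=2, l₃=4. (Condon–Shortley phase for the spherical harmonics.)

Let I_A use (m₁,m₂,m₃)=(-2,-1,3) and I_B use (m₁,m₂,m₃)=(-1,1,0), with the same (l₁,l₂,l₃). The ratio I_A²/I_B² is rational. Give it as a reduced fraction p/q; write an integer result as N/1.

l's match ⇒ only the (l;m) 3-j factors differ between A and B.
A: triangle coeff Δ(2,2,4) = 1/630; Σ_t [0,0]: t=0:+1/144 = 1/144; (3j)²=1/18 [(2 2 4; -2 -1 3)], sign=-1
B: triangle coeff Δ(2,2,4) = 1/630; Σ_t [0,0]: t=0:+1/36 = 1/36; (3j)²=8/315 [(2 2 4; -1 1 0)], sign=+1
I_A²/I_B² = (1/18)/(8/315) = 35/16

35/16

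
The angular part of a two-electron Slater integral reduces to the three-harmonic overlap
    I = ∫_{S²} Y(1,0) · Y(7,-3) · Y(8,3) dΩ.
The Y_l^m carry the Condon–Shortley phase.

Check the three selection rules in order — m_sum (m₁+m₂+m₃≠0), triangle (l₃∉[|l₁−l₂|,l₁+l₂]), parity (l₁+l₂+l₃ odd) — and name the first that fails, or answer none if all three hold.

none

Σmᵢ = 0  ✓
l₃∈[|l₁−l₂|,l₁+l₂]=[6,8], have l₃=8  ✓
Σlᵢ = 16 ⇒ even  ✓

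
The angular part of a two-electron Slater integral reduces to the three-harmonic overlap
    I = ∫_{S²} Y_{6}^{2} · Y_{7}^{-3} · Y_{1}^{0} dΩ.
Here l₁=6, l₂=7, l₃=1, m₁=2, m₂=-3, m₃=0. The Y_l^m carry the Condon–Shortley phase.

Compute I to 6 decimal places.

2 − 3 + 0 = -1 ≠ 0: azimuthal integral kills it; I = 0

0.000000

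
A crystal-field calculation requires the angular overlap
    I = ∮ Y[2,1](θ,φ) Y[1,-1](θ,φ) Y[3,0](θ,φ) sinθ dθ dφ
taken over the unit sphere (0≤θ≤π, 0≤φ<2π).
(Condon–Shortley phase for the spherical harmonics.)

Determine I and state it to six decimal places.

Checks pass: Σm=0; 6 even; l₃=3∈[1,3].
(2·2+1)(2·1+1)(2·3+1) = 105
Δ: 0! 4! 2! / 7! → 1/105
sum: t=0:+1/4 = 1/4
3j²(2 1 3; 0 0 0) = Δ·Π!·Σ² = 3/35  (sign -1)
sum: t=0:+1/12 = 1/12
3j²(2 1 3; 1 -1 0) = Δ·Π!·Σ² = 1/35  (sign -1)
combine: 4πI² = 105·3/35·1/35 = 9/35
take √, sign +1: I = 0.14304817

0.143048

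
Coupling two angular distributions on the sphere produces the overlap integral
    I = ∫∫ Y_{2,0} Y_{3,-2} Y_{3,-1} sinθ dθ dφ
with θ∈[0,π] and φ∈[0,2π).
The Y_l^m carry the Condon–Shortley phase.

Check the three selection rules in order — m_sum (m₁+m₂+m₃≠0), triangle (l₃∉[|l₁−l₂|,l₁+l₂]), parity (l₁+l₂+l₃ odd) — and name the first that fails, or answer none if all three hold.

m_sum

Σmᵢ = -3  ✗
l₃∈[|l₁−l₂|,l₁+l₂]=[1,5], have l₃=3
Σlᵢ = 8 ⇒ even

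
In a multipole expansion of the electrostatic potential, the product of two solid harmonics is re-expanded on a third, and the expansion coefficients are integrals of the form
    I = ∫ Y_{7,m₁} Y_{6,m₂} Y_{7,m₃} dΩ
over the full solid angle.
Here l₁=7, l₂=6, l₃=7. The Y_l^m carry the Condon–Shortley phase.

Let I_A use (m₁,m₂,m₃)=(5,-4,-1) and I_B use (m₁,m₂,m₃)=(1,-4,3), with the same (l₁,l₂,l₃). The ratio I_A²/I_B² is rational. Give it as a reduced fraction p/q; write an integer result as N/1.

539/676

Shared (l₁,l₂,l₃)=(7,6,7): N and (l;000)² cancel in I_A²/I_B².
A: Δ = 6!·8!·6!/21! = 1/2444321880; Racah Σ t=0..2: t=0:+1/49766400 t=1:−1/72576000 t=2:+1/1393459200 = 7/995328000; ⇒ 3j(7 6 7; 5 -4 -1)² = 343/83980, sgn +1
B: Δ = 6!·8!·6!/21! = 1/2444321880; Racah Σ t=0..2: t=0:+1/49766400 t=1:−1/10368000 t=2:+1/19906560 = -13/497664000; ⇒ 3j(7 6 7; 1 -4 3)² = 91/17765, sgn -1
I_A²/I_B² = (343/83980)/(91/17765) = 539/676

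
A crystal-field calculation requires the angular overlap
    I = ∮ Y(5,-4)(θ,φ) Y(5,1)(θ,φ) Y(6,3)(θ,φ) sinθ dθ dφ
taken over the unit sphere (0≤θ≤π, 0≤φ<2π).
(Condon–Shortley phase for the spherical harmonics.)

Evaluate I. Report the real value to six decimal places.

m-sum 0 ✓  L=16 even ✓  0≤6≤10 ✓
Π(2lᵢ+1) = 11×11×13 = 1573
triangle coeff Δ(5,5,6) = 1/28588560
Σ_t [0,4]: t=0:+1/345600 t=1:−1/13824 t=2:+1/5184 t=3:−1/13824 t=4:+1/345600 = 7/129600
(3j)²=80/7293 [(5 5 6; 0 0 0)], sign=+1
Σ_t [3,4]: t=3:−1/155520 t=4:+1/138240 = 1/1244160
(3j)²=3/9724 [(5 5 6; -4 1 3)], sign=-1
⇒ 4πI² = 20/3757
I = (-1)√(20/3757/(4π)) = -0.02058209

-0.020582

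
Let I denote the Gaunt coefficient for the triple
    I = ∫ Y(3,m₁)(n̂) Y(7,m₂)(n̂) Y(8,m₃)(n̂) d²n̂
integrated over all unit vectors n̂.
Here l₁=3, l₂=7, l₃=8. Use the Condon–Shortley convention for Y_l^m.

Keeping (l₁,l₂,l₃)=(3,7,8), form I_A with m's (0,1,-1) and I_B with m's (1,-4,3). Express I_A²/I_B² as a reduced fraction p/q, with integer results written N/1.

Same 3,7,8: normalisation and zero-m 3j drop out of the ratio.
A: Δ: 2! 4! 12! / 19! → 1/5290740; sum: t=0:+1/11612160 t=1:−1/2419200 t=2:+1/6220800 = -29/174182400; 3j²(3 7 8; 0 1 -1) = Δ·Π!·Σ² = 841/83980  (sign +1)
B: Δ: 2! 4! 12! / 19! → 1/5290740; sum: t=0:+1/17418240 t=1:−1/43545600 t=2:+1/1916006400 = 67/1916006400; 3j²(3 7 8; 1 -4 3) = Δ·Π!·Σ² = 4489/352716  (sign -1)
I_A²/I_B² = (841/83980)/(4489/352716) = 17661/22445

17661/22445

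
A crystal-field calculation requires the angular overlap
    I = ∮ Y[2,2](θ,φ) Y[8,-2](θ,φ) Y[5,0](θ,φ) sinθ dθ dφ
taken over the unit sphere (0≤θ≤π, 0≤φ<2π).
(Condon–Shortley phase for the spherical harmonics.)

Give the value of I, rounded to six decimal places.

l₃=5 ∉ [6,10] — triangle fails ⇒ I = 0

0.000000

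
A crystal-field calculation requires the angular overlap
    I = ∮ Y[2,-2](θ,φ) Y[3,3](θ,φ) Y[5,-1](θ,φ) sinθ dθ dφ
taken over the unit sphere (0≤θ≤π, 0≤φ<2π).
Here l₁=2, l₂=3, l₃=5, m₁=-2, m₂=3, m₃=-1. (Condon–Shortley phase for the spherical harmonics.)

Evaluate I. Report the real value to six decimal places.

Checks pass: Σm=0; 10 even; l₃=5∈[1,5].
(2·2+1)(2·3+1)(2·5+1) = 385
Δ: 0! 4! 6! / 11! → 1/2310
sum: t=0:+1/144 = 1/144
3j²(2 3 5; 0 0 0) = Δ·Π!·Σ² = 10/231  (sign -1)
sum: t=0:+1/17280 = 1/17280
3j²(2 3 5; -2 3 -1) = Δ·Π!·Σ² = 1/2310  (sign +1)
combine: 4πI² = 385·10/231·1/2310 = 5/693
take √, sign -1: I = -0.02396147

-0.023961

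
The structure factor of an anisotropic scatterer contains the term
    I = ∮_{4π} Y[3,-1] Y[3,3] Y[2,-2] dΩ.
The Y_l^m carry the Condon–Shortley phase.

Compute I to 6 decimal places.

0.132981

Checks pass: Σm=0; 8 even; l₃=2∈[0,6].
(2·3+1)(2·3+1)(2·2+1) = 245
Δ: 4! 2! 2! / 9! → 1/3780
sum: t=1:−1/24 t=2:+1/4 t=3:−1/24 = 1/6
3j²(3 3 2; 0 0 0) = Δ·Π!·Σ² = 4/105  (sign +1)
sum: t=4:+1/96 = 1/96
3j²(3 3 2; -1 3 -2) = Δ·Π!·Σ² = 1/42  (sign +1)
combine: 4πI² = 245·4/105·1/42 = 2/9
take √, sign +1: I = 0.13298076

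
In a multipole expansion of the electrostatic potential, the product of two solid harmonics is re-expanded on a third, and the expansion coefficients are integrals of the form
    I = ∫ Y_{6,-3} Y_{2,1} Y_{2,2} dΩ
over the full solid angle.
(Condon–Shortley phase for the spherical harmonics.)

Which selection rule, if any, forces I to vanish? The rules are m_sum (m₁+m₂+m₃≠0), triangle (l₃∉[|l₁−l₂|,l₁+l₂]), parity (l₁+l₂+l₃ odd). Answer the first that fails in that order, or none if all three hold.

triangle

m₁+m₂+m₃ = -3 + 1 + 2 = 0  ✓
triangle: |6−2|=4 ≤ l₃=2 ≤ 6+2=8  ✗
parity: l₁+l₂+l₃ = 10 is even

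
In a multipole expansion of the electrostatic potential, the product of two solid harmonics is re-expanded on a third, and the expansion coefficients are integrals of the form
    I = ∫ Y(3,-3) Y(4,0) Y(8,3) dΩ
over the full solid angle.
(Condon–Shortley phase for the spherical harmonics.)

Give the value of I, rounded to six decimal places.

triangle: need 1≤l₃≤7, have 8; I=0

0.000000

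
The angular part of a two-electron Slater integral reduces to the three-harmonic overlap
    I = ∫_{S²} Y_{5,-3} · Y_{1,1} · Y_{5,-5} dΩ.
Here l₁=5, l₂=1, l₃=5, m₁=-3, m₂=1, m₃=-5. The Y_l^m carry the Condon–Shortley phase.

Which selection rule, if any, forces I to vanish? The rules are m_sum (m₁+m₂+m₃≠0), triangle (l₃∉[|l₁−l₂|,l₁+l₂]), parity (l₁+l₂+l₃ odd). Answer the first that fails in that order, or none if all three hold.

m_sum

azimuthal sum: -3 + 1 − 5 = -7  ✗
4 ≤ 5 ≤ 6 (triangle on l)
L = 5 + 1 + 5 = 11 (odd)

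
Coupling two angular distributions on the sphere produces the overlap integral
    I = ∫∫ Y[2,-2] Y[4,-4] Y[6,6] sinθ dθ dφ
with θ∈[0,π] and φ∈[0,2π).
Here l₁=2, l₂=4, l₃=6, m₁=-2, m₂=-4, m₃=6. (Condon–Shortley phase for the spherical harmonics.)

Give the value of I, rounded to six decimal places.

Rules hold: Σm=0, L=12 even, 2≤6≤6.
N = 5·9·13 = 585
Δ = 0!·4!·8!/13! = 1/6435
Racah Σ t=0..0: t=0:+1/2304 = 1/2304
⇒ 3j(2 4 6; 0 0 0)² = 5/143, sgn +1
Racah Σ t=0..0: t=0:+1/967680 = 1/967680
⇒ 3j(2 4 6; -2 -4 6)² = 1/13, sgn +1
4πI² = N·(3j₀)²·(3jₘ)² = 225/143
I = +1·√(1.57343/4π) = 0.35384927

0.353849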